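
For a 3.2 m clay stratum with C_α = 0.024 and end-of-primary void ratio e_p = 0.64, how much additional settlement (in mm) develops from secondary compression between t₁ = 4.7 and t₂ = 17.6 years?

Secondary compression: S_s = C_α·H/(1+e_p)·log₁₀(t₂/t₁)
S_s = 0.024×3.2/(1+0.64)×log₁₀(17.6/4.7)
    = 0.04683 × 0.5734 = 0.02685 m

S_s ≈ 26.9 mm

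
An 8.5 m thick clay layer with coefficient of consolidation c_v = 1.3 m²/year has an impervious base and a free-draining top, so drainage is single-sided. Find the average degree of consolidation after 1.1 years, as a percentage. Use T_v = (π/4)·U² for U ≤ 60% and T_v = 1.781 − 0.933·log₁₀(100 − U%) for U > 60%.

Drainage path length: H_d = H = 8.5 m (single drainage).
T_v = c_v·t/H_d² = 1.3×1.1/8.5² = 0.019792.
T_v = 0.019792 corresponds to the U ≤ 60% branch:
U = √(4T_v/π) = 0.1587

U ≈ 15.9 %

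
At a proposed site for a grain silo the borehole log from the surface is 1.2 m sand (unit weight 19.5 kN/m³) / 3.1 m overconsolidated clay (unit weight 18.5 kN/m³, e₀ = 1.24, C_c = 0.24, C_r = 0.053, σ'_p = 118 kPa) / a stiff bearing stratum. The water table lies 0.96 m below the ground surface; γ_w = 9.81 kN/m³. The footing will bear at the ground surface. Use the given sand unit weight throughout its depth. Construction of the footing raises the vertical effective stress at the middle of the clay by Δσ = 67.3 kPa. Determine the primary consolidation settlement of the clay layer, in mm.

S_c ≈ 34.5 mm

Mid-depth of clay below the ground surface: z = 1.2 + 3.1/2 = 2.75 m.
Total vertical stress at mid-clay: σ_v = 19.5×1.2 + 18.5×1.55 = 52.075 kPa.
Pore pressure: u = 9.81×(2.75 − 0.96) = 17.56 kPa.
Initial effective stress: σ'_0 = σ_v − u = 52.075 − 17.56 = 34.515 kPa.
Final effective stress: σ'_f = 34.515 + 67.3 = 101.81 kPa.
σ'_f = 101.81 ≤ σ'_p = 118 kPa, so the clay remains overconsolidated and only the recompression index applies:
S_c = C_r·H/(1+e₀)·log₁₀(σ'_f/σ'_0) = 0.053×3.1/2.24×log₁₀(101.81/34.515)
    = 0.073347 × 0.46978 = 0.03446 m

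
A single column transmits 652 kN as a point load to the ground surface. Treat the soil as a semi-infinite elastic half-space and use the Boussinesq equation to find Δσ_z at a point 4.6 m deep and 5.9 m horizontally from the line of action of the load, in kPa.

Boussinesq vertical stress below a point load on an elastic half-space:
Δσ_z = 3P/(2πz²) · [1 + (r/z)²]^(−5/2)
r/z = 5.9/4.6 = 1.2826; [1+(r/z)²]^(−5/2) = 0.087882.
Δσ_z = 3×652/(2π×4.6²) × 0.087882 = 14.712 × 0.087882 = 1.293 kPa

Δσ_z ≈ 1.29 kPa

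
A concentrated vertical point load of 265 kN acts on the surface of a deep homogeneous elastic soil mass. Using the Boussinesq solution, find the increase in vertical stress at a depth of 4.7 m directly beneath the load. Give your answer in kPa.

Boussinesq vertical stress below a point load on an elastic half-space:
Δσ_z = 3P/(2πz²) · [1 + (r/z)²]^(−5/2)
r/z = 0/4.7 = 0; [1+(r/z)²]^(−5/2) = 1.
Δσ_z = 3×265/(2π×4.7²) × 1 = 5.7278 × 1 = 5.728 kPa

Δσ_z ≈ 5.73 kPa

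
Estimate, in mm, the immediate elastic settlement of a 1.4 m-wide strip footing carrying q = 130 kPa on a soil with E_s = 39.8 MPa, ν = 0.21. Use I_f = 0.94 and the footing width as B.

S_e ≈ 4.11 mm

Immediate (elastic) settlement: S_e = q·B·(1−ν²)/E_s · I_f.
E_s = 39.8 MPa = 39800 kPa.
S_e = 130 × 1.4 × (1 − 0.21²) / 39800 × 0.94
    = 130 × 1.4 × 0.9559 / 39800 × 0.94
    = 0.004109 m = 4.109 mm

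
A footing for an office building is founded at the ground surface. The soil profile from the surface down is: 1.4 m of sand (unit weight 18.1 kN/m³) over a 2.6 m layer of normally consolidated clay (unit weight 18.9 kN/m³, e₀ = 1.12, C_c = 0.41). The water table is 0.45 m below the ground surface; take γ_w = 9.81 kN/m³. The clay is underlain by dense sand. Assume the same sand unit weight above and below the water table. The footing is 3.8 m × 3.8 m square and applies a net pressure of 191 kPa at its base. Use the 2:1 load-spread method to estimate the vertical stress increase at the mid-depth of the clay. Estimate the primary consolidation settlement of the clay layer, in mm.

S_c ≈ 264 mm

Mid-depth of clay below the ground surface: z = 1.4 + 2.6/2 = 2.7 m.
Total vertical stress at mid-clay: σ_v = 18.1×1.4 + 18.9×1.3 = 49.91 kPa.
Pore pressure: u = 9.81×(2.7 − 0.45) = 22.073 kPa.
Initial effective stress: σ'_0 = σ_v − u = 49.91 − 22.073 = 27.837 kPa.
Stress increase at mid-clay by the 2:1 spreading method:
Δσ = qBL/((B+z)(L+z)) = 191×3.8×3.8/((3.8+2.7)(3.8+2.7)) = 65.279 kPa
Final effective stress: σ'_f = σ'_0 + Δσ = 27.837 + 65.279 = 93.116 kPa.
Normally consolidated clay, so the full stress increment lies on the virgin compression line:
S_c = C_c·H/(1+e₀)·log₁₀(σ'_f/σ'_0) = 0.41×2.6/(1+1.12)×log₁₀(93.116/27.837)
    = 0.50283 × 0.5244 = 0.2637 m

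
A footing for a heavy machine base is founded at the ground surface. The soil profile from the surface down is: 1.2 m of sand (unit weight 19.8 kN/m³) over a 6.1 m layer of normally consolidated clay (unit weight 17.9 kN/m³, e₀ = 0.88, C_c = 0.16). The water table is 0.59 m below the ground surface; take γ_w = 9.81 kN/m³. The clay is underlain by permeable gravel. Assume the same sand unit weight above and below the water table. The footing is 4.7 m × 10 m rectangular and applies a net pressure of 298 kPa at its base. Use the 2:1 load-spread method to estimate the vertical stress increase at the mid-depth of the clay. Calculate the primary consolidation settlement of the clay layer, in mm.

S_c ≈ 288 mm

Mid-depth of clay below the ground surface: z = 1.2 + 6.1/2 = 4.25 m.
Total vertical stress at mid-clay: σ_v = 19.8×1.2 + 17.9×3.05 = 78.355 kPa.
Pore pressure: u = 9.81×(4.25 − 0.59) = 35.905 kPa.
Initial effective stress: σ'_0 = σ_v − u = 78.355 − 35.905 = 42.45 kPa.
Stress increase at mid-clay by the 2:1 spreading method:
Δσ = qBL/((B+z)(L+z)) = 298×4.7×10/((4.7+4.25)(10+4.25)) = 109.82 kPa
Final effective stress: σ'_f = σ'_0 + Δσ = 42.45 + 109.82 = 152.27 kPa.
Normally consolidated clay, so the full stress increment lies on the virgin compression line:
S_c = C_c·H/(1+e₀)·log₁₀(σ'_f/σ'_0) = 0.16×6.1/(1+0.88)×log₁₀(152.27/42.45)
    = 0.51915 × 0.55474 = 0.288 m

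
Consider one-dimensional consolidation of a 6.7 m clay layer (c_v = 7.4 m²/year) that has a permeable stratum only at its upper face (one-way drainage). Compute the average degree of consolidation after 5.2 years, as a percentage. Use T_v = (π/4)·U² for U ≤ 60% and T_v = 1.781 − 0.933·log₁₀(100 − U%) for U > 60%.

Drainage path length: H_d = H = 6.7 m (single drainage).
T_v = c_v·t/H_d² = 7.4×5.2/6.7² = 0.85721.
T_v = 0.85721 corresponds to the U > 60% branch:
U = 1 − 10^((1.781 − T_v)/0.933)/100 = 0.9022

U ≈ 90.2 %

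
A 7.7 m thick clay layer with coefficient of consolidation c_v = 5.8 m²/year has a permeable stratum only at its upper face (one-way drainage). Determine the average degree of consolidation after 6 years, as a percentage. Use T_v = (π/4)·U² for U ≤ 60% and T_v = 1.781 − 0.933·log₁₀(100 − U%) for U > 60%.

Drainage path length: H_d = H = 7.7 m (single drainage).
T_v = c_v·t/H_d² = 5.8×6/7.7² = 0.58695.
T_v = 0.58695 corresponds to the U > 60% branch:
U = 1 − 10^((1.781 − T_v)/0.933)/100 = 0.8095

U ≈ 81 %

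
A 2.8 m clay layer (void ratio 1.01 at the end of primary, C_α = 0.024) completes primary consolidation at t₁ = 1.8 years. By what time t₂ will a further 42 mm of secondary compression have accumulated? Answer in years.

S_s = C_α·H/(1+e_p)·log₁₀(t₂/t₁) ⇒ log₁₀(t₂/t₁) = S_s·(1+e_p)/(C_α·H).
log₁₀(t₂/t₁) = 0.042 × (1+1.01) / (0.024×2.8) = 1.256
t₂ = t₁ × 10^1.256 = 1.8 × 18.04 = 32.47 years

t₂ ≈ 32.5 years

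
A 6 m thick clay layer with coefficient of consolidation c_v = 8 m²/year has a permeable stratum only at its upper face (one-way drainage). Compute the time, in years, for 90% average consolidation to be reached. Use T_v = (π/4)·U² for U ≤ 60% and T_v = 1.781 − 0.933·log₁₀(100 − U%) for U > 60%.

Drainage path length: H_d = H = 6 m (single drainage).
U > 60%: T_v = 1.781 − 0.933·log₁₀(100 − 90) = 0.848.
t = T_v·H_d²/c_v = 0.848×6²/8 = 3.816 years.

t ≈ 3.82 years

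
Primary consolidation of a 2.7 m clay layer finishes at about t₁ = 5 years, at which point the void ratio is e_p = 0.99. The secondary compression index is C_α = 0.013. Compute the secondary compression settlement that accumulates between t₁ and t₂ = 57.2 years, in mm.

S_s ≈ 18.7 mm

Secondary compression: S_s = C_α·H/(1+e_p)·log₁₀(t₂/t₁)
S_s = 0.013×2.7/(1+0.99)×log₁₀(57.2/5)
    = 0.01764 × 1.058 = 0.01867 m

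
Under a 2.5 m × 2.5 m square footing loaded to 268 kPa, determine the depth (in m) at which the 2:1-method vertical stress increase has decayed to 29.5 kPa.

2:1 spreading — at depth z the loaded area has grown by z in each plan dimension:
qB²/(B+z)² = Δσ_z ⇒ z = B(√(q/Δσ_z) − 1) = 2.5×(√(268/29.5) − 1) = 5.035 m

z ≈ 5.04 m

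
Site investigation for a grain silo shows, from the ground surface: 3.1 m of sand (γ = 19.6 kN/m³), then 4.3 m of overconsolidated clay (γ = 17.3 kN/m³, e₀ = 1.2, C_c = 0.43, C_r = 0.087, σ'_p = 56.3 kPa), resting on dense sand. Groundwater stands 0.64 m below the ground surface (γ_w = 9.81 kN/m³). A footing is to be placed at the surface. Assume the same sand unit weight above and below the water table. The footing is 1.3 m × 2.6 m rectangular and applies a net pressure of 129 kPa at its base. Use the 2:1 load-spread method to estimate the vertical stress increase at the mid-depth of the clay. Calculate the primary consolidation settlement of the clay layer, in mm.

S_c ≈ 35.4 mm

Mid-depth of clay below the ground surface: z = 3.1 + 4.3/2 = 5.25 m.
Total vertical stress at mid-clay: σ_v = 19.6×3.1 + 17.3×2.15 = 97.955 kPa.
Pore pressure: u = 9.81×(5.25 − 0.64) = 45.224 kPa.
Initial effective stress: σ'_0 = σ_v − u = 97.955 − 45.224 = 52.731 kPa.
Stress increase at mid-clay by the 2:1 spreading method:
Δσ = qBL/((B+z)(L+z)) = 129×1.3×2.6/((1.3+5.25)(2.6+5.25)) = 8.48 kPa
Final effective stress: σ'_f = 52.731 + 8.48 = 61.211 kPa.
σ'_f = 61.211 > σ'_p = 56.3 kPa, so the stress path crosses the preconsolidation pressure — recompression up to σ'_p, then virgin compression beyond:
S_c = H/(1+e₀)·[C_r·log₁₀(σ'_p/σ'_0) + C_c·log₁₀(σ'_f/σ'_p)]
    = 4.3/2.2 × [0.087×log₁₀(56.3/52.731) + 0.43×log₁₀(61.211/56.3)]
    = 1.9545 × [0.0024745 + 0.015618] = 0.03536 m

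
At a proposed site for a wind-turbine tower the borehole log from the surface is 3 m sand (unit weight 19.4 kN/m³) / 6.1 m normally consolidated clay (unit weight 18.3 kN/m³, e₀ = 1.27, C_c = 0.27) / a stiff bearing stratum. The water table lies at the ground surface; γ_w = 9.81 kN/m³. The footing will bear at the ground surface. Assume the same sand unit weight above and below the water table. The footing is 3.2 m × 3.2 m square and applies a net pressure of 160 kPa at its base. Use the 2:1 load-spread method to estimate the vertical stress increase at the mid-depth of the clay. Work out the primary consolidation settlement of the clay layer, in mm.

Mid-depth of clay below the ground surface: z = 3 + 6.1/2 = 6.05 m.
Total vertical stress at mid-clay: σ_v = 19.4×3 + 18.3×3.05 = 114.01 kPa.
Pore pressure: u = 9.81×(6.05 − 0) = 59.351 kPa.
Initial effective stress: σ'_0 = σ_v − u = 114.01 − 59.351 = 54.659 kPa.
Stress increase at mid-clay by the 2:1 spreading method:
Δσ = qBL/((B+z)(L+z)) = 160×3.2×3.2/((3.2+6.05)(3.2+6.05)) = 19.149 kPa
Final effective stress: σ'_f = σ'_0 + Δσ = 54.659 + 19.149 = 73.808 kPa.
Normally consolidated clay, so the full stress increment lies on the virgin compression line:
S_c = C_c·H/(1+e₀)·log₁₀(σ'_f/σ'_0) = 0.27×6.1/(1+1.27)×log₁₀(73.808/54.659)
    = 0.72555 × 0.13044 = 0.09464 m

S_c ≈ 94.6 mm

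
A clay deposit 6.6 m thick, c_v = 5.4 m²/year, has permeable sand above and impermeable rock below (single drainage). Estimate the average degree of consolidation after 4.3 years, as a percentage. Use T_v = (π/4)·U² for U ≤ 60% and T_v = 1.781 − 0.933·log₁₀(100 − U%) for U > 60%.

Drainage path length: H_d = H = 6.6 m (single drainage).
T_v = c_v·t/H_d² = 5.4×4.3/6.6² = 0.53306.
T_v = 0.53306 corresponds to the U > 60% branch:
U = 1 − 10^((1.781 − T_v)/0.933)/100 = 0.7825

U ≈ 78.2 %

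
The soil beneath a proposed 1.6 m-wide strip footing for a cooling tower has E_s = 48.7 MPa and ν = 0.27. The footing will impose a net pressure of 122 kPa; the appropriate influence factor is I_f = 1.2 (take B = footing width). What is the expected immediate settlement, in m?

Immediate (elastic) settlement: S_e = q·B·(1−ν²)/E_s · I_f.
E_s = 48.7 MPa = 48700 kPa.
S_e = 122 × 1.6 × (1 − 0.27²) / 48700 × 1.2
    = 122 × 1.6 × 0.9271 / 48700 × 1.2
    = 0.004459 m

S_e ≈ 0.00446 m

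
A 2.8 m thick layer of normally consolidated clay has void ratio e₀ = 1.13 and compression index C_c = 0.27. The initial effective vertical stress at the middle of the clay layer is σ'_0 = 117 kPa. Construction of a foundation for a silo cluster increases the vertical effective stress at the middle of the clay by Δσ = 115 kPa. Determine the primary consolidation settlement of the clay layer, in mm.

S_c ≈ 106 mm

Final effective stress: σ'_f = σ'_0 + Δσ = 117 + 115 = 232 kPa.
Normally consolidated clay, so the full stress increment lies on the virgin compression line:
S_c = C_c·H/(1+e₀)·log₁₀(σ'_f/σ'_0) = 0.27×2.8/(1+1.13)×log₁₀(232/117)
    = 0.35493 × 0.2973 = 0.1055 m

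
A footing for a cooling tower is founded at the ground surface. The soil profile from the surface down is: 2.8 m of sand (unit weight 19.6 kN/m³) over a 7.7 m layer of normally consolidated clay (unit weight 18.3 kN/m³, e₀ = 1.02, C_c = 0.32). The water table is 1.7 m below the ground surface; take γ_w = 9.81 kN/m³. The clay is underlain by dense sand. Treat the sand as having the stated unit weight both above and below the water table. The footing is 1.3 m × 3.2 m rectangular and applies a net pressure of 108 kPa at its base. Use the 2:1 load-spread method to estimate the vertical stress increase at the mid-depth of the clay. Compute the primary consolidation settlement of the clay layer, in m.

Mid-depth of clay below the ground surface: z = 2.8 + 7.7/2 = 6.65 m.
Total vertical stress at mid-clay: σ_v = 19.6×2.8 + 18.3×3.85 = 125.34 kPa.
Pore pressure: u = 9.81×(6.65 − 1.7) = 48.56 kPa.
Initial effective stress: σ'_0 = σ_v − u = 125.34 − 48.56 = 76.78 kPa.
Stress increase at mid-clay by the 2:1 spreading method:
Δσ = qBL/((B+z)(L+z)) = 108×1.3×3.2/((1.3+6.65)(3.2+6.65)) = 5.7374 kPa
Final effective stress: σ'_f = σ'_0 + Δσ = 76.78 + 5.7374 = 82.517 kPa.
Normally consolidated clay, so the full stress increment lies on the virgin compression line:
S_c = C_c·H/(1+e₀)·log₁₀(σ'_f/σ'_0) = 0.32×7.7/(1+1.02)×log₁₀(82.517/76.78)
    = 1.2198 × 0.031295 = 0.03817 m

S_c ≈ 0.0382 m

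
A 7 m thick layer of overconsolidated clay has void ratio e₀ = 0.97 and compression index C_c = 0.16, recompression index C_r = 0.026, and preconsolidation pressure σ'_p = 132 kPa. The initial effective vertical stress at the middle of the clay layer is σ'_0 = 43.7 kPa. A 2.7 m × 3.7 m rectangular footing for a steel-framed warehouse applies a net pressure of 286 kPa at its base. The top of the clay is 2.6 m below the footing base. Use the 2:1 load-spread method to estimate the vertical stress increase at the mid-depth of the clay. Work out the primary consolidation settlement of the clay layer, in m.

Mid-depth of clay below the footing base: z = 2.6 + 7/2 = 6.1 m.
Stress increase at mid-clay by the 2:1 spreading method:
Δσ = qBL/((B+z)(L+z)) = 286×2.7×3.7/((2.7+6.1)(3.7+6.1)) = 33.13 kPa
Final effective stress: σ'_f = 43.7 + 33.13 = 76.83 kPa.
σ'_f = 76.83 ≤ σ'_p = 132 kPa, so the clay remains overconsolidated and only the recompression index applies:
S_c = C_r·H/(1+e₀)·log₁₀(σ'_f/σ'_0) = 0.026×7/1.97×log₁₀(76.83/43.7)
    = 0.092386 × 0.24505 = 0.02264 m

S_c ≈ 0.0226 m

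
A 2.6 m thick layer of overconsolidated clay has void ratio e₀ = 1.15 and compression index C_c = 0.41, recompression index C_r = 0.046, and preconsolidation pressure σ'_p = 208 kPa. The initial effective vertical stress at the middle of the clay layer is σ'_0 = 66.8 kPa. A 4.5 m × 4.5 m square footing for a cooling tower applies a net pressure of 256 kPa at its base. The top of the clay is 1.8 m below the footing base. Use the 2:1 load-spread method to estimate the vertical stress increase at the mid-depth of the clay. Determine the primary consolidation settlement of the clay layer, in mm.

S_c ≈ 20.6 mm

Mid-depth of clay below the footing base: z = 1.8 + 2.6/2 = 3.1 m.
Stress increase at mid-clay by the 2:1 spreading method:
Δσ = qBL/((B+z)(L+z)) = 256×4.5×4.5/((4.5+3.1)(4.5+3.1)) = 89.751 kPa
Final effective stress: σ'_f = 66.8 + 89.751 = 156.55 kPa.
σ'_f = 156.55 ≤ σ'_p = 208 kPa, so the clay remains overconsolidated and only the recompression index applies:
S_c = C_r·H/(1+e₀)·log₁₀(σ'_f/σ'_0) = 0.046×2.6/2.15×log₁₀(156.55/66.8)
    = 0.055628 × 0.36988 = 0.02058 m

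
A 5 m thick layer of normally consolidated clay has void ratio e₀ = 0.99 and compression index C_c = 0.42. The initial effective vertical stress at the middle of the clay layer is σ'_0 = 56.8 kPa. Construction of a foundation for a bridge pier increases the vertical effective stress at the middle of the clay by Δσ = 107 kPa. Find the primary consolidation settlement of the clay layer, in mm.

Final effective stress: σ'_f = σ'_0 + Δσ = 56.8 + 107 = 163.8 kPa.
Normally consolidated clay, so the full stress increment lies on the virgin compression line:
S_c = C_c·H/(1+e₀)·log₁₀(σ'_f/σ'_0) = 0.42×5/(1+0.99)×log₁₀(163.8/56.8)
    = 1.0553 × 0.45997 = 0.4854 m

S_c ≈ 485 mm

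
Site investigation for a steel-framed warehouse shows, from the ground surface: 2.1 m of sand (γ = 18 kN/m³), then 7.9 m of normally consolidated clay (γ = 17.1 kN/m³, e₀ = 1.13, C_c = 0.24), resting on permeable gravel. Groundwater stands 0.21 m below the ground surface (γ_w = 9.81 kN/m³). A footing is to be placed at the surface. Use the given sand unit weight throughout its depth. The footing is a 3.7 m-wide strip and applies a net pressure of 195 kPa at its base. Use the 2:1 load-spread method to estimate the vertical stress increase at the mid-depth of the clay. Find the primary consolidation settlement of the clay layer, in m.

S_c ≈ 0.36 m

Mid-depth of clay below the ground surface: z = 2.1 + 7.9/2 = 6.05 m.
Total vertical stress at mid-clay: σ_v = 18×2.1 + 17.1×3.95 = 105.34 kPa.
Pore pressure: u = 9.81×(6.05 − 0.21) = 57.29 kPa.
Initial effective stress: σ'_0 = σ_v − u = 105.34 − 57.29 = 48.05 kPa.
Stress increase at mid-clay by the 2:1 spreading method:
Δσ = qB/(B+z) = 195×3.7/(3.7+6.05) = 74 kPa
Final effective stress: σ'_f = σ'_0 + Δσ = 48.05 + 74 = 122.05 kPa.
Normally consolidated clay, so the full stress increment lies on the virgin compression line:
S_c = C_c·H/(1+e₀)·log₁₀(σ'_f/σ'_0) = 0.24×7.9/(1+1.13)×log₁₀(122.05/48.05)
    = 0.89014 × 0.40484 = 0.3604 m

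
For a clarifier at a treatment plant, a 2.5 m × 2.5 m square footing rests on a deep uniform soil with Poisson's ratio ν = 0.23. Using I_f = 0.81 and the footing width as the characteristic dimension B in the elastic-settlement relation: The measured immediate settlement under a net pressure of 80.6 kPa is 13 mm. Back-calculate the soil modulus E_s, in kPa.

S_e = q·B·(1−ν²)/E_s · I_f  ⇒  E_s = q·B·(1−ν²)·I_f / S_e.
E_s = 80.6 × 2.5 × 0.9471 × 0.81 / 0.013 = 11890 kPa

E_s ≈ 11900 kPa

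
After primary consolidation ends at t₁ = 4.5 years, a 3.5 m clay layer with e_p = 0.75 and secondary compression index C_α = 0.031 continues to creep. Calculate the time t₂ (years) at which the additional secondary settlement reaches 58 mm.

S_s = C_α·H/(1+e_p)·log₁₀(t₂/t₁) ⇒ log₁₀(t₂/t₁) = S_s·(1+e_p)/(C_α·H).
log₁₀(t₂/t₁) = 0.058 × (1+0.75) / (0.031×3.5) = 0.9355
t₂ = t₁ × 10^0.9355 = 4.5 × 8.62 = 38.79 years

t₂ ≈ 38.8 years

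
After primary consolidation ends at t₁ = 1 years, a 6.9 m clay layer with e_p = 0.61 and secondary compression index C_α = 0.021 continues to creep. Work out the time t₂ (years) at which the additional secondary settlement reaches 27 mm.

S_s = C_α·H/(1+e_p)·log₁₀(t₂/t₁) ⇒ log₁₀(t₂/t₁) = S_s·(1+e_p)/(C_α·H).
log₁₀(t₂/t₁) = 0.027 × (1+0.61) / (0.021×6.9) = 0.3
t₂ = t₁ × 10^0.3 = 1 × 1.995 = 1.995 years

t₂ ≈ 2 years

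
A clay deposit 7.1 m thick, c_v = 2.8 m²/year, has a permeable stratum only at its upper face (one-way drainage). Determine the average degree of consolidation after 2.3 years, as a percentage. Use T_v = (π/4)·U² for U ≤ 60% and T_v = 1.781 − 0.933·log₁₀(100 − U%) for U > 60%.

U ≈ 40.3 %

Drainage path length: H_d = H = 7.1 m (single drainage).
T_v = c_v·t/H_d² = 2.8×2.3/7.1² = 0.12775.
T_v = 0.12775 corresponds to the U ≤ 60% branch:
U = √(4T_v/π) = 0.4033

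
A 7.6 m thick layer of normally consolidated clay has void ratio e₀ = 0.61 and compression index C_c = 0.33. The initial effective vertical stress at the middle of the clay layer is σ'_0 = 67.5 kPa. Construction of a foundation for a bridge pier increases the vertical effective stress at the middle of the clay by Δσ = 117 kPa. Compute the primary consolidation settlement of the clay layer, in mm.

S_c ≈ 680 mm

Final effective stress: σ'_f = σ'_0 + Δσ = 67.5 + 117 = 184.5 kPa.
Normally consolidated clay, so the full stress increment lies on the virgin compression line:
S_c = C_c·H/(1+e₀)·log₁₀(σ'_f/σ'_0) = 0.33×7.6/(1+0.61)×log₁₀(184.5/67.5)
    = 1.5578 × 0.43669 = 0.6803 m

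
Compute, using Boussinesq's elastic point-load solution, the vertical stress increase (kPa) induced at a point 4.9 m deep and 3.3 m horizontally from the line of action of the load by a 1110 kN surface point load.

Δσ_z ≈ 8.67 kPa

Boussinesq vertical stress below a point load on an elastic half-space:
Δσ_z = 3P/(2πz²) · [1 + (r/z)²]^(−5/2)
r/z = 3.3/4.9 = 0.67347; [1+(r/z)²]^(−5/2) = 0.39257.
Δσ_z = 3×1110/(2π×4.9²) × 0.39257 = 22.074 × 0.39257 = 8.666 kPa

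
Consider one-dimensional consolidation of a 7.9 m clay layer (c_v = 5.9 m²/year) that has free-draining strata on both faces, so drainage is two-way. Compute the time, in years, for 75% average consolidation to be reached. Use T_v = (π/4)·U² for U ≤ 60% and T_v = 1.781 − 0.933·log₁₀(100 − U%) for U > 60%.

t ≈ 1.26 years

Drainage path length: H_d = H/2 = 3.95 m (double drainage).
U > 60%: T_v = 1.781 − 0.933·log₁₀(100 − 75) = 0.47672.
t = T_v·H_d²/c_v = 0.47672×3.95²/5.9 = 1.261 years.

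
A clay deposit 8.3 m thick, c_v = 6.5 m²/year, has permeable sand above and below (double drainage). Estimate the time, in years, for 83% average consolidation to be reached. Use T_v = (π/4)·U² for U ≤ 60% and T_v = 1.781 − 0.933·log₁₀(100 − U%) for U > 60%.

t ≈ 1.68 years

Drainage path length: H_d = H/2 = 4.15 m (double drainage).
U > 60%: T_v = 1.781 − 0.933·log₁₀(100 − 83) = 0.63299.
t = T_v·H_d²/c_v = 0.63299×4.15²/6.5 = 1.677 years.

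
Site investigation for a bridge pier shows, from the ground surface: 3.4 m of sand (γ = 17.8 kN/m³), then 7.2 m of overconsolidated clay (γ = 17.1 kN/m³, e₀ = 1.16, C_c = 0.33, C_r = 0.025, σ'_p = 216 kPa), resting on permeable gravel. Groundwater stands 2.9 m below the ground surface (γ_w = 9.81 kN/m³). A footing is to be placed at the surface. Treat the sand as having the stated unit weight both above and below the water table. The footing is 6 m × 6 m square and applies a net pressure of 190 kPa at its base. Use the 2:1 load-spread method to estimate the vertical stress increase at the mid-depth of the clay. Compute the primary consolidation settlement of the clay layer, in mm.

Mid-depth of clay below the ground surface: z = 3.4 + 7.2/2 = 7 m.
Total vertical stress at mid-clay: σ_v = 17.8×3.4 + 17.1×3.6 = 122.08 kPa.
Pore pressure: u = 9.81×(7 − 2.9) = 40.221 kPa.
Initial effective stress: σ'_0 = σ_v − u = 122.08 − 40.221 = 81.859 kPa.
Stress increase at mid-clay by the 2:1 spreading method:
Δσ = qBL/((B+z)(L+z)) = 190×6×6/((6+7)(6+7)) = 40.473 kPa
Final effective stress: σ'_f = 81.859 + 40.473 = 122.33 kPa.
σ'_f = 122.33 ≤ σ'_p = 216 kPa, so the clay remains overconsolidated and only the recompression index applies:
S_c = C_r·H/(1+e₀)·log₁₀(σ'_f/σ'_0) = 0.025×7.2/2.16×log₁₀(122.33/81.859)
    = 0.083333 × 0.17447 = 0.01454 m

S_c ≈ 14.5 mm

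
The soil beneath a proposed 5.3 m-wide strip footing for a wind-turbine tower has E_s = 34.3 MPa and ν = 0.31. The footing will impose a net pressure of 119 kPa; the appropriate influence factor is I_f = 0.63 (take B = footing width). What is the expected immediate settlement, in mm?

Immediate (elastic) settlement: S_e = q·B·(1−ν²)/E_s · I_f.
E_s = 34.3 MPa = 34300 kPa.
S_e = 119 × 5.3 × (1 − 0.31²) / 34300 × 0.63
    = 119 × 5.3 × 0.9039 / 34300 × 0.63
    = 0.01047 m = 10.47 mm

S_e ≈ 10.5 mm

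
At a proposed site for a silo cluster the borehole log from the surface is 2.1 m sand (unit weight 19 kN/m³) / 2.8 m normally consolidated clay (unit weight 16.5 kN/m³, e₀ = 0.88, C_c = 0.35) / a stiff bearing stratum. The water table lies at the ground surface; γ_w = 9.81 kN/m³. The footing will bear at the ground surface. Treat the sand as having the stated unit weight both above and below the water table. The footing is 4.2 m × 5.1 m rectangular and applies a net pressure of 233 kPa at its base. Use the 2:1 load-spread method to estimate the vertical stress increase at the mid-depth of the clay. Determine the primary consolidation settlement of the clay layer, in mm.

Mid-depth of clay below the ground surface: z = 2.1 + 2.8/2 = 3.5 m.
Total vertical stress at mid-clay: σ_v = 19×2.1 + 16.5×1.4 = 63 kPa.
Pore pressure: u = 9.81×(3.5 − 0) = 34.335 kPa.
Initial effective stress: σ'_0 = σ_v − u = 63 − 34.335 = 28.665 kPa.
Stress increase at mid-clay by the 2:1 spreading method:
Δσ = qBL/((B+z)(L+z)) = 233×4.2×5.1/((4.2+3.5)(5.1+3.5)) = 75.368 kPa
Final effective stress: σ'_f = σ'_0 + Δσ = 28.665 + 75.368 = 104.03 kPa.
Normally consolidated clay, so the full stress increment lies on the virgin compression line:
S_c = C_c·H/(1+e₀)·log₁₀(σ'_f/σ'_0) = 0.35×2.8/(1+0.88)×log₁₀(104.03/28.665)
    = 0.52128 × 0.55981 = 0.2918 m

S_c ≈ 292 mm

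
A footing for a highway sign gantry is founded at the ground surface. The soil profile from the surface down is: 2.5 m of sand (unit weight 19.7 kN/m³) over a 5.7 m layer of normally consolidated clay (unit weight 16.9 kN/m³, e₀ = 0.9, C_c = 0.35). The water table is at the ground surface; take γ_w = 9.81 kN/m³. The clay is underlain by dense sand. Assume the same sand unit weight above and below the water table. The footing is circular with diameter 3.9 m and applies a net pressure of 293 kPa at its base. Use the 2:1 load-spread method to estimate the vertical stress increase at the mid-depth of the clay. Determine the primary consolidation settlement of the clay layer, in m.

S_c ≈ 0.351 m

Mid-depth of clay below the ground surface: z = 2.5 + 5.7/2 = 5.35 m.
Total vertical stress at mid-clay: σ_v = 19.7×2.5 + 16.9×2.85 = 97.415 kPa.
Pore pressure: u = 9.81×(5.35 − 0) = 52.483 kPa.
Initial effective stress: σ'_0 = σ_v − u = 97.415 − 52.483 = 44.932 kPa.
Stress increase at mid-clay by the 2:1 spreading method:
Δσ ≈ qD²/(D+z)² = 293×3.9²/(3.9+5.35)² = 52.085 kPa
Final effective stress: σ'_f = σ'_0 + Δσ = 44.932 + 52.085 = 97.017 kPa.
Normally consolidated clay, so the full stress increment lies on the virgin compression line:
S_c = C_c·H/(1+e₀)·log₁₀(σ'_f/σ'_0) = 0.35×5.7/(1+0.9)×log₁₀(97.017/44.932)
    = 1.05 × 0.33429 = 0.351 m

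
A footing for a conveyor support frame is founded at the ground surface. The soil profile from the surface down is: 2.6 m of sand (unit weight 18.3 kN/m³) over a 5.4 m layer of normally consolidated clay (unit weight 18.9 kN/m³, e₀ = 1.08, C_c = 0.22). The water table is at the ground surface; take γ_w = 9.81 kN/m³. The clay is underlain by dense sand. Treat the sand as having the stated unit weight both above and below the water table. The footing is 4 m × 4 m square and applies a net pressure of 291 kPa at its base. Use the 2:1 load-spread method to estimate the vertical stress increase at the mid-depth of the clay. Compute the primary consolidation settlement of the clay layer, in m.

S_c ≈ 0.19 m

Mid-depth of clay below the ground surface: z = 2.6 + 5.4/2 = 5.3 m.
Total vertical stress at mid-clay: σ_v = 18.3×2.6 + 18.9×2.7 = 98.61 kPa.
Pore pressure: u = 9.81×(5.3 − 0) = 51.993 kPa.
Initial effective stress: σ'_0 = σ_v − u = 98.61 − 51.993 = 46.617 kPa.
Stress increase at mid-clay by the 2:1 spreading method:
Δσ = qBL/((B+z)(L+z)) = 291×4×4/((4+5.3)(4+5.3)) = 53.833 kPa
Final effective stress: σ'_f = σ'_0 + Δσ = 46.617 + 53.833 = 100.45 kPa.
Normally consolidated clay, so the full stress increment lies on the virgin compression line:
S_c = C_c·H/(1+e₀)·log₁₀(σ'_f/σ'_0) = 0.22×5.4/(1+1.08)×log₁₀(100.45/46.617)
    = 0.57115 × 0.33341 = 0.1904 m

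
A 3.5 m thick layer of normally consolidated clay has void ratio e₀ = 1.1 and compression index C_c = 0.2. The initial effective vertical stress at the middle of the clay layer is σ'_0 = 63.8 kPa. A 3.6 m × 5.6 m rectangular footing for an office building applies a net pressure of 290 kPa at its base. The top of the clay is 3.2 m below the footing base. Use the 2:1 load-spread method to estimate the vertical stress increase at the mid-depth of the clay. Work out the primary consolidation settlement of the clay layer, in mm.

S_c ≈ 101 mm

Mid-depth of clay below the footing base: z = 3.2 + 3.5/2 = 4.95 m.
Stress increase at mid-clay by the 2:1 spreading method:
Δσ = qBL/((B+z)(L+z)) = 290×3.6×5.6/((3.6+4.95)(5.6+4.95)) = 64.814 kPa
Final effective stress: σ'_f = σ'_0 + Δσ = 63.8 + 64.814 = 128.61 kPa.
Normally consolidated clay, so the full stress increment lies on the virgin compression line:
S_c = C_c·H/(1+e₀)·log₁₀(σ'_f/σ'_0) = 0.2×3.5/(1+1.1)×log₁₀(128.61/63.8)
    = 0.33333 × 0.30445 = 0.1015 m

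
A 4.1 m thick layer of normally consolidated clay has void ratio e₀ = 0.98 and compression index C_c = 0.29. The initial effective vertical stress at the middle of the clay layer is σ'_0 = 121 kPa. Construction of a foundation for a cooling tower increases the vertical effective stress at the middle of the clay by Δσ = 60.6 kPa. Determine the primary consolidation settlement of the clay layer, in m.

Final effective stress: σ'_f = σ'_0 + Δσ = 121 + 60.6 = 181.6 kPa.
Normally consolidated clay, so the full stress increment lies on the virgin compression line:
S_c = C_c·H/(1+e₀)·log₁₀(σ'_f/σ'_0) = 0.29×4.1/(1+0.98)×log₁₀(181.6/121)
    = 0.60051 × 0.17633 = 0.1059 m

S_c ≈ 0.106 m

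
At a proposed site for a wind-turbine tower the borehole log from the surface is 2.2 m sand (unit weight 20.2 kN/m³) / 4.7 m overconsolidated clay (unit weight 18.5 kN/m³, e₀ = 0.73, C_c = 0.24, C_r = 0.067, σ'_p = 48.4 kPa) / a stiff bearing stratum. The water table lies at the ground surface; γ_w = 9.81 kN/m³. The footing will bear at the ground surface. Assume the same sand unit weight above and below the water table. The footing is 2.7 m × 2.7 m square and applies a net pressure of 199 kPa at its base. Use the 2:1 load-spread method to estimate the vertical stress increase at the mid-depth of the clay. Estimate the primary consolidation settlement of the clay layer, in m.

Mid-depth of clay below the ground surface: z = 2.2 + 4.7/2 = 4.55 m.
Total vertical stress at mid-clay: σ_v = 20.2×2.2 + 18.5×2.35 = 87.915 kPa.
Pore pressure: u = 9.81×(4.55 − 0) = 44.636 kPa.
Initial effective stress: σ'_0 = σ_v − u = 87.915 − 44.636 = 43.279 kPa.
Stress increase at mid-clay by the 2:1 spreading method:
Δσ = qBL/((B+z)(L+z)) = 199×2.7×2.7/((2.7+4.55)(2.7+4.55)) = 27.6 kPa
Final effective stress: σ'_f = 43.279 + 27.6 = 70.879 kPa.
σ'_f = 70.879 > σ'_p = 48.4 kPa, so the stress path crosses the preconsolidation pressure — recompression up to σ'_p, then virgin compression beyond:
S_c = H/(1+e₀)·[C_r·log₁₀(σ'_p/σ'_0) + C_c·log₁₀(σ'_f/σ'_p)]
    = 4.7/1.73 × [0.067×log₁₀(48.4/43.279) + 0.24×log₁₀(70.879/48.4)]
    = 2.7168 × [0.0032541 + 0.039761] = 0.1169 m

S_c ≈ 0.117 m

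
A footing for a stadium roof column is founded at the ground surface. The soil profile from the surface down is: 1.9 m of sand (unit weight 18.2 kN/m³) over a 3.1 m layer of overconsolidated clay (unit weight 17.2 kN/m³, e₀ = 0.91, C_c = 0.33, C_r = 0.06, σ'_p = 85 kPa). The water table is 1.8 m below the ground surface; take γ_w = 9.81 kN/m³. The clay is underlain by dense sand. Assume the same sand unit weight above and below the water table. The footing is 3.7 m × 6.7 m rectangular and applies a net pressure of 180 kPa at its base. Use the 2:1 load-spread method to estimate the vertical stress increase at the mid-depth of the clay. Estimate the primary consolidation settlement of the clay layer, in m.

S_c ≈ 0.0794 m

Mid-depth of clay below the ground surface: z = 1.9 + 3.1/2 = 3.45 m.
Total vertical stress at mid-clay: σ_v = 18.2×1.9 + 17.2×1.55 = 61.24 kPa.
Pore pressure: u = 9.81×(3.45 − 1.8) = 16.186 kPa.
Initial effective stress: σ'_0 = σ_v − u = 61.24 − 16.186 = 45.054 kPa.
Stress increase at mid-clay by the 2:1 spreading method:
Δσ = qBL/((B+z)(L+z)) = 180×3.7×6.7/((3.7+3.45)(6.7+3.45)) = 61.486 kPa
Final effective stress: σ'_f = 45.054 + 61.486 = 106.54 kPa.
σ'_f = 106.54 > σ'_p = 85 kPa, so the stress path crosses the preconsolidation pressure — recompression up to σ'_p, then virgin compression beyond:
S_c = H/(1+e₀)·[C_r·log₁₀(σ'_p/σ'_0) + C_c·log₁₀(σ'_f/σ'_p)]
    = 3.1/1.91 × [0.06×log₁₀(85/45.054) + 0.33×log₁₀(106.54/85)]
    = 1.623 × [0.016541 + 0.032371] = 0.07938 m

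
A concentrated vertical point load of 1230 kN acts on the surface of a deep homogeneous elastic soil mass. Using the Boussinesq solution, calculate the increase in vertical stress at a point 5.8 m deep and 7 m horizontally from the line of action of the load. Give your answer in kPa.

Δσ_z ≈ 1.85 kPa

Boussinesq vertical stress below a point load on an elastic half-space:
Δσ_z = 3P/(2πz²) · [1 + (r/z)²]^(−5/2)
r/z = 7/5.8 = 1.2069; [1+(r/z)²]^(−5/2) = 0.10572.
Δσ_z = 3×1230/(2π×5.8²) × 0.10572 = 17.458 × 0.10572 = 1.846 kPa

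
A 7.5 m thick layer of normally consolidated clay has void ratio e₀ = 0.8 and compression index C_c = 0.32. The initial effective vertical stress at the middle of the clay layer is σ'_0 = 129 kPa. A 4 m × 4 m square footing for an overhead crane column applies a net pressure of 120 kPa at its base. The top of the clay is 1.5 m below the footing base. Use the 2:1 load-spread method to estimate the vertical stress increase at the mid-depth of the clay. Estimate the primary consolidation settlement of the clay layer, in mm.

S_c ≈ 92.9 mm

Mid-depth of clay below the footing base: z = 1.5 + 7.5/2 = 5.25 m.
Stress increase at mid-clay by the 2:1 spreading method:
Δσ = qBL/((B+z)(L+z)) = 120×4×4/((4+5.25)(4+5.25)) = 22.44 kPa
Final effective stress: σ'_f = σ'_0 + Δσ = 129 + 22.44 = 151.44 kPa.
Normally consolidated clay, so the full stress increment lies on the virgin compression line:
S_c = C_c·H/(1+e₀)·log₁₀(σ'_f/σ'_0) = 0.32×7.5/(1+0.8)×log₁₀(151.44/129)
    = 1.3333 × 0.069651 = 0.09287 m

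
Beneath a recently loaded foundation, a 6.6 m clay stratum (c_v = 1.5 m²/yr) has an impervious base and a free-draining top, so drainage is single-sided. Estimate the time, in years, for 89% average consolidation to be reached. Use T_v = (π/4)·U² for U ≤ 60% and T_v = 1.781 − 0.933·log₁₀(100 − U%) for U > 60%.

t ≈ 23.5 years

Drainage path length: H_d = H = 6.6 m (single drainage).
U > 60%: T_v = 1.781 − 0.933·log₁₀(100 − 89) = 0.80938.
t = T_v·H_d²/c_v = 0.80938×6.6²/1.5 = 23.5 years.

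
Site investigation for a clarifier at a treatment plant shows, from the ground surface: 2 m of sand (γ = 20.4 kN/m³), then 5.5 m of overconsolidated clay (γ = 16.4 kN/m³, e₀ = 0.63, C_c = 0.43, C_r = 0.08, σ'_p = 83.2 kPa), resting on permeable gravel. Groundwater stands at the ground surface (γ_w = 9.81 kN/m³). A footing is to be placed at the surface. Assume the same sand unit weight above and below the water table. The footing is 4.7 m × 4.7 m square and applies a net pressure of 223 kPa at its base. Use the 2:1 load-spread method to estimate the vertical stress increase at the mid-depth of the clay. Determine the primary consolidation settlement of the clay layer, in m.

Mid-depth of clay below the ground surface: z = 2 + 5.5/2 = 4.75 m.
Total vertical stress at mid-clay: σ_v = 20.4×2 + 16.4×2.75 = 85.9 kPa.
Pore pressure: u = 9.81×(4.75 − 0) = 46.598 kPa.
Initial effective stress: σ'_0 = σ_v − u = 85.9 − 46.598 = 39.302 kPa.
Stress increase at mid-clay by the 2:1 spreading method:
Δσ = qBL/((B+z)(L+z)) = 223×4.7×4.7/((4.7+4.75)(4.7+4.75)) = 55.162 kPa
Final effective stress: σ'_f = 39.302 + 55.162 = 94.464 kPa.
σ'_f = 94.464 > σ'_p = 83.2 kPa, so the stress path crosses the preconsolidation pressure — recompression up to σ'_p, then virgin compression beyond:
S_c = H/(1+e₀)·[C_r·log₁₀(σ'_p/σ'_0) + C_c·log₁₀(σ'_f/σ'_p)]
    = 5.5/1.63 × [0.08×log₁₀(83.2/39.302) + 0.43×log₁₀(94.464/83.2)]
    = 3.3742 × [0.026057 + 0.023711] = 0.1679 m

S_c ≈ 0.168 m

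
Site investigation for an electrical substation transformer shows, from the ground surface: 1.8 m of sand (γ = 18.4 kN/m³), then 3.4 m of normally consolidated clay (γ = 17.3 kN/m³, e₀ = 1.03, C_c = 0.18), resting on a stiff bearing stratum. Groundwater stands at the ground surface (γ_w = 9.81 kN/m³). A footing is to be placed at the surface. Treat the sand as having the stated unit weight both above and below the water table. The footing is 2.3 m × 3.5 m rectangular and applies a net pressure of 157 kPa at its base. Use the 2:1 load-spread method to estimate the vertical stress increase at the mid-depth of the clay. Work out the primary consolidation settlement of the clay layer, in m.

Mid-depth of clay below the ground surface: z = 1.8 + 3.4/2 = 3.5 m.
Total vertical stress at mid-clay: σ_v = 18.4×1.8 + 17.3×1.7 = 62.53 kPa.
Pore pressure: u = 9.81×(3.5 − 0) = 34.335 kPa.
Initial effective stress: σ'_0 = σ_v − u = 62.53 − 34.335 = 28.195 kPa.
Stress increase at mid-clay by the 2:1 spreading method:
Δσ = qBL/((B+z)(L+z)) = 157×2.3×3.5/((2.3+3.5)(3.5+3.5)) = 31.129 kPa
Final effective stress: σ'_f = σ'_0 + Δσ = 28.195 + 31.129 = 59.324 kPa.
Normally consolidated clay, so the full stress increment lies on the virgin compression line:
S_c = C_c·H/(1+e₀)·log₁₀(σ'_f/σ'_0) = 0.18×3.4/(1+1.03)×log₁₀(59.324/28.195)
    = 0.30148 × 0.32306 = 0.0974 m

S_c ≈ 0.0974 m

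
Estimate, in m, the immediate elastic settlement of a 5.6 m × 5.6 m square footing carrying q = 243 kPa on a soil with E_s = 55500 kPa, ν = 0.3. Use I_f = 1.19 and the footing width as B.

S_e ≈ 0.0266 m

Immediate (elastic) settlement: S_e = q·B·(1−ν²)/E_s · I_f.
S_e = 243 × 5.6 × (1 − 0.3²) / 55500 × 1.19
    = 243 × 5.6 × 0.91 / 55500 × 1.19
    = 0.02655 m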